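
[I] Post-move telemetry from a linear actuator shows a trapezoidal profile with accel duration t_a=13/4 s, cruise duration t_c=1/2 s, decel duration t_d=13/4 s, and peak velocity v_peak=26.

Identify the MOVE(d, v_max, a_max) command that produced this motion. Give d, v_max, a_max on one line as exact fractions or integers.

d=195/2 v_max=26 a_max=8

a_max = 26/(13/4) = 8
d_a = ½·26·13/4 = 169/4; d_c = 26·1/2 = 13
d = 2·169/4 + 13 = 195/2
t_c = 1/2 > 0 → v_max = v_peak = 26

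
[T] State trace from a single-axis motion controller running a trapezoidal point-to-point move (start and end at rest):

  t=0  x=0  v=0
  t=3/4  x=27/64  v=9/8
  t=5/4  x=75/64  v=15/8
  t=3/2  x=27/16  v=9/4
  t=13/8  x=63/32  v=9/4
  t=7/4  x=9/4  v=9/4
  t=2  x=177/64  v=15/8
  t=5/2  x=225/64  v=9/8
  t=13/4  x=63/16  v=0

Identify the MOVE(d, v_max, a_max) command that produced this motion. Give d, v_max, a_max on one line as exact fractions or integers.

d=63/16 v_max=9/4 a_max=3/2

final state: t=13/4, x=63/16, v=0 → d = 63/16
a_max = (9/8−0)/(3/4−0) = 3/2
max v = 9/4 over t∈[3/2,7/4] → v_max = 9/4
check: 9/4·(3/2+1/4) = 63/16 ✓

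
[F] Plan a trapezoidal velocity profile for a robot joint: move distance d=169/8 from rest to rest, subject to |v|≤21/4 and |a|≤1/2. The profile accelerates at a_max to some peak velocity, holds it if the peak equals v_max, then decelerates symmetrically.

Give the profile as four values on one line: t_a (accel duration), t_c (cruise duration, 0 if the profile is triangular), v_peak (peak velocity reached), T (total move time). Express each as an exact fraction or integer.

t_a=13/2 t_c=0 v_peak=13/4 T=13

v_max²/a_max = (21/4)²/(1/2) = 441/8
169/8 < 441/8 ⇒ no cruise
v_peak = √(169/8·1/2) = √(169/16) = 13/4
t_a = (13/4)/(1/2) = 13/2; t_c = 0
T = 2·13/2 = 13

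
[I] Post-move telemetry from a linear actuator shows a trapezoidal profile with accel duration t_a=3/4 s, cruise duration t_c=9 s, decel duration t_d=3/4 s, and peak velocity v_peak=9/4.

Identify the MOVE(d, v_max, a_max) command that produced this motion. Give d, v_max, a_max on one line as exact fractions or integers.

d=351/16 v_max=9/4 a_max=3

a_max = (9/4)/(3/4) = 3
d_a = ½·9/4·3/4 = 27/32; d_c = 9/4·9 = 81/4
d = 2·27/32 + 81/4 = 351/16
t_c = 9 > 0 so v_max = 9/4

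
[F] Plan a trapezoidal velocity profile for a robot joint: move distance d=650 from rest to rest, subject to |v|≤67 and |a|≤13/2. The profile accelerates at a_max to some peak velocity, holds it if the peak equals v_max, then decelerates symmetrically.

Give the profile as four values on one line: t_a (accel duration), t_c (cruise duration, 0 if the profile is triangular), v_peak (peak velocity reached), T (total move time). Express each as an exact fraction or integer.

v_max²/a_max = 67²/(13/2) = 8978/13
650 < 8978/13 → triangular
v_peak = √(650·13/2) = √4225 = 65
t_a = 65/(13/2) = 10; t_c = 0
T = 2·10 = 20

t_a=10 t_c=0 v_peak=65 T=20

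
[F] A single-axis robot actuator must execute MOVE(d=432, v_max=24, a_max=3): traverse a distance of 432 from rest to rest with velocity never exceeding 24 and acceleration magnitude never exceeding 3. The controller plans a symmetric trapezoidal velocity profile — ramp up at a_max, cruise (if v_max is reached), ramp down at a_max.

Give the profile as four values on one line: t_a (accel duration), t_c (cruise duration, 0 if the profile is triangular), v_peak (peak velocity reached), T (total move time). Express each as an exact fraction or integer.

(v_max)²/a_max = 24²/3 = 192
432 ≥ 192 → trapezoidal
t_a = 24/3 = 8; v_peak = 24
d_cruise = 432 − 192 = 240; t_c = 240/24 = 10
T = 2·8 + 10 = 26

t_a=8 t_c=10 v_peak=24 T=26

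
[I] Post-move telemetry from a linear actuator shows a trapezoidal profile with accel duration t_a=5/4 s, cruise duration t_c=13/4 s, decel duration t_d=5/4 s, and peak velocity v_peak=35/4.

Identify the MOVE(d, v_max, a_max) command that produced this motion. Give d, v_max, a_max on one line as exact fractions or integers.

d=315/8 v_max=35/4 a_max=7

a_max = (35/4)/(5/4) = 7
d_a = ½·35/4·5/4 = 175/32; d_c = 35/4·13/4 = 455/16
d = 2·175/32 + 455/16 = 315/8
t_c = 13/4 > 0 → v_max = v_peak = 35/4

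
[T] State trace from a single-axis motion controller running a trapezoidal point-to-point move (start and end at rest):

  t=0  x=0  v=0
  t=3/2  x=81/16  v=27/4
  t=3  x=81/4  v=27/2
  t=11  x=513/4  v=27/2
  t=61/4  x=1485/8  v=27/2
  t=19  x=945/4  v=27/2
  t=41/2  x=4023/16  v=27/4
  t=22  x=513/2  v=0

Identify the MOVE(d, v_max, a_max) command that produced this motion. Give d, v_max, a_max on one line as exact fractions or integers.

d=513/2 v_max=27/2 a_max=9/2

final state: t=22, x=513/2, v=0 → d = 513/2
a_max = (27/4−0)/(3/2−0) = 9/2
max v = 27/2 over t∈[3,19] → v_max = 27/2
check: 27/2·(3+16) = 513/2 ✓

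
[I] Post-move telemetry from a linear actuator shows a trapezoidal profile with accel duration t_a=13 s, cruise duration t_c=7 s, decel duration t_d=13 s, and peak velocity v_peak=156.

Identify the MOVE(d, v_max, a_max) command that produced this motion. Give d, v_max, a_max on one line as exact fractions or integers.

a_max = 156/13 = 12
d_a = ½·156·13 = 1014; d_c = 156·7 = 1092
d = 2·1014 + 1092 = 3120
t_c = 7 > 0 → v_max = v_peak = 156

d=3120 v_max=156 a_max=12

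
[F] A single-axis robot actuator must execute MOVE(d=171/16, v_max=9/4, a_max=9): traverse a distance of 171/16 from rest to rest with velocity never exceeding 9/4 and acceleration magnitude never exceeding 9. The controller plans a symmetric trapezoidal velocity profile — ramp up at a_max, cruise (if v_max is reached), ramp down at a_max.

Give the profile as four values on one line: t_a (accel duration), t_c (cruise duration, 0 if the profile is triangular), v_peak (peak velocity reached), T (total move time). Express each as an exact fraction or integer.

t_a=1/4 t_c=9/2 v_peak=9/4 T=5

(v_max)²/a_max = (9/4)²/9 = 9/16
171/16 ≥ 9/16 so v_max reached
t_a = (9/4)/9 = 1/4; v_peak = 9/4
d_cruise = 171/16 − 9/16 = 81/8; t_c = (81/8)/(9/4) = 9/2
T = 2·1/4 + 9/2 = 5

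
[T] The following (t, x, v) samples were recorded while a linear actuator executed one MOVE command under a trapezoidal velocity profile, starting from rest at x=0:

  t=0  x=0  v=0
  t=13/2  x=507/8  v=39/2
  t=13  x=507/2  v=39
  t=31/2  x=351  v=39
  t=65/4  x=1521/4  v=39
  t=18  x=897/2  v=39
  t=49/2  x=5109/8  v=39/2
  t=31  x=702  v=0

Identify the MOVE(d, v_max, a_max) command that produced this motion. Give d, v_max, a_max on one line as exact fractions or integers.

d=702 v_max=39 a_max=3

final state: t=31, x=702, v=0 → d = 702
a_max = (39/2−0)/(13/2−0) = 3
max v = 39 over t∈[13,18] → v_max = 39
check: 39·(13+5) = 702 ✓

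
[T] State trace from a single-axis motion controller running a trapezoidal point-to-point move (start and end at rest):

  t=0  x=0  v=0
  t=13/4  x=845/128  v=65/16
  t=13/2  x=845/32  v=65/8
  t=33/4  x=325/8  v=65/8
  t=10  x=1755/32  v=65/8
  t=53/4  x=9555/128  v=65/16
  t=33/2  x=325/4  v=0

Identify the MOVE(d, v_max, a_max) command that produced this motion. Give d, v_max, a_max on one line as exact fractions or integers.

final state: t=33/2, x=325/4, v=0 → d = 325/4
a_max = (65/16−0)/(13/4−0) = 5/4
max v = 65/8 over t∈[13/2,10] → v_max = 65/8
check: 65/8·(13/2+7/2) = 325/4 ✓

d=325/4 v_max=65/8 a_max=5/4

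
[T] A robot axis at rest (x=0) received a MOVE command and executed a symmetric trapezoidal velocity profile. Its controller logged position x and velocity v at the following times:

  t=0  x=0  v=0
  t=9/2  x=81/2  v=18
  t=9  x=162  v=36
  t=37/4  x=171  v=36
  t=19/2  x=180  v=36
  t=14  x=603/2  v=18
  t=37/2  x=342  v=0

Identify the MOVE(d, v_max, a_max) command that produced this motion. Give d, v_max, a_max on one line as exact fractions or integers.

final state: t=37/2, x=342, v=0 → d = 342
a_max = (18−0)/(9/2−0) = 4
max v = 36 over t∈[9,19/2] → v_max = 36
check: 36·(9+1/2) = 342 ✓

d=342 v_max=36 a_max=4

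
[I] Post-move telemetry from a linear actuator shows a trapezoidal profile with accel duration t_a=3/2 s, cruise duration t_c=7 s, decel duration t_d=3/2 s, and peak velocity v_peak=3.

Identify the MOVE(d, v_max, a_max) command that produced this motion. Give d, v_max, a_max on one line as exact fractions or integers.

a_max = 3/(3/2) = 2
d_a = ½·3·3/2 = 9/4; d_c = 3·7 = 21
d = 2·9/4 + 21 = 51/2
t_c = 7 > 0 → v_max = v_peak = 3

d=51/2 v_max=3 a_max=2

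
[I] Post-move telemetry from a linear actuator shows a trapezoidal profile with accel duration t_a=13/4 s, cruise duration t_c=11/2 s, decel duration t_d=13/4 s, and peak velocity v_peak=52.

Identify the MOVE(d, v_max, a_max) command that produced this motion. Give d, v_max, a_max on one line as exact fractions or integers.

a_max = 52/(13/4) = 16
d_a = ½·52·13/4 = 169/2; d_c = 52·11/2 = 286
d = 2·169/2 + 286 = 455
t_c = 11/2 > 0 so v_max = 52

d=455 v_max=52 a_max=16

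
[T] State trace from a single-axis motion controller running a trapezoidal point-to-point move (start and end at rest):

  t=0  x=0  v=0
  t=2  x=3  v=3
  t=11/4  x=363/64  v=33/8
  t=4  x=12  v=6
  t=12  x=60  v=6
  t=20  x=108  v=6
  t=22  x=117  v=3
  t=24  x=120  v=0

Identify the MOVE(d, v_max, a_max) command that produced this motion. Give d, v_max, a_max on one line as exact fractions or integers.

d=120 v_max=6 a_max=3/2

final state: t=24, x=120, v=0 → d = 120
a_max = (3−0)/(2−0) = 3/2
max v = 6 over t∈[4,20] → v_max = 6
check: 6·(4+16) = 120 ✓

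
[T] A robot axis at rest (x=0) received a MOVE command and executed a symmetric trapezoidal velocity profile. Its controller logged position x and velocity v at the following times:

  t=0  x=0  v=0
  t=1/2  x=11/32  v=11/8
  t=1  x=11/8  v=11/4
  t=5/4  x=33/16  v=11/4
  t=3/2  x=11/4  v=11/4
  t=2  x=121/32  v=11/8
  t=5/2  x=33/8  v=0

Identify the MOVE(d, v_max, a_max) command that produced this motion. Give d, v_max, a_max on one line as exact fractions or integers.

final state: t=5/2, x=33/8, v=0 → d = 33/8
a_max = (11/8−0)/(1/2−0) = 11/4
max v = 11/4 over t∈[1,3/2] → v_max = 11/4
check: 11/4·(1+1/2) = 33/8 ✓

d=33/8 v_max=11/4 a_max=11/4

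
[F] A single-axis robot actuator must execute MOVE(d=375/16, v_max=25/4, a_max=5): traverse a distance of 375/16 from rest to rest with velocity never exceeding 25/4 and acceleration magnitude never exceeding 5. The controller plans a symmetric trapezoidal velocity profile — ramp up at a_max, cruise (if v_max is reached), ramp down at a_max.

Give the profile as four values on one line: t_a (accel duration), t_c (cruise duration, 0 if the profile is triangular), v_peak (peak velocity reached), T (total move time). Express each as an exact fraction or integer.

vₘ²/aₘ = (25/4)²/5 = 125/16
375/16 ≥ 125/16 so v_max reached
t_a = (25/4)/5 = 5/4; v_peak = 25/4
d_cruise = 375/16 − 125/16 = 125/8; t_c = (125/8)/(25/4) = 5/2
T = 2·5/4 + 5/2 = 5

t_a=5/4 t_c=5/2 v_peak=25/4 T=5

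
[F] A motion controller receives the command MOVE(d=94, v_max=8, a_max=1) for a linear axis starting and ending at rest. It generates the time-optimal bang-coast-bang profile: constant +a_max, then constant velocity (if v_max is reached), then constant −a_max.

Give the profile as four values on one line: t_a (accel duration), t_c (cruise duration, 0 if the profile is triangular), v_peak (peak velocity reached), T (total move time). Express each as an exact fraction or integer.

v_max²/a_max = 8²/1 = 64
94 ≥ 64 so v_max reached
t_a = 8/1 = 8; v_peak = 8
d_cruise = 94 − 64 = 30; t_c = 30/8 = 15/4
T = 2·8 + 15/4 = 79/4

t_a=8 t_c=15/4 v_peak=8 T=79/4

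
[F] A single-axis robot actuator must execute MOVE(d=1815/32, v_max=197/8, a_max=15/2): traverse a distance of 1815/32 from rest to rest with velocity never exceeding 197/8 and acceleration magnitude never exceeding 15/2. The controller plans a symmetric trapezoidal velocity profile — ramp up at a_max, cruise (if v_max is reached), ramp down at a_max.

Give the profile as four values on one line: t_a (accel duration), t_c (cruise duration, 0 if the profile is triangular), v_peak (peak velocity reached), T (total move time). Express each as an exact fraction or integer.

t_a=11/4 t_c=0 v_peak=165/8 T=11/2

vₘ²/aₘ = (197/8)²/(15/2) = 38809/480
1815/32 < 38809/480 so t_c = 0
v_peak = √(1815/32·15/2) = √(27225/64) = 165/8
t_a = (165/8)/(15/2) = 11/4; t_c = 0
T = 2·11/4 = 11/2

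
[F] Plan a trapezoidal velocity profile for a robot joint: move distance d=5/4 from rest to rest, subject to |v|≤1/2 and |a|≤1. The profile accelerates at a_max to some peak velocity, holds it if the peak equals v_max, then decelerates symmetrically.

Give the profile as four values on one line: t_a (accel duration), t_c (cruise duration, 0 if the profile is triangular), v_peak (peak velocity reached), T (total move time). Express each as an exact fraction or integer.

vₘ²/aₘ = (1/2)²/1 = 1/4
5/4 ≥ 1/4 ⇒ cruise phase
t_a = (1/2)/1 = 1/2; v_peak = 1/2
d_cruise = 5/4 − 1/4 = 1; t_c = 1/(1/2) = 2
T = 2·1/2 + 2 = 3

t_a=1/2 t_c=2 v_peak=1/2 T=3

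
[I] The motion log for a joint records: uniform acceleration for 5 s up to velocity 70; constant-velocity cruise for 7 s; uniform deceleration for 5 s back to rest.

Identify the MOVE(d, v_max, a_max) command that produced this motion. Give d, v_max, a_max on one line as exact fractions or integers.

a_max = 70/5 = 14
d_a = ½·70·5 = 175; d_c = 70·7 = 490
d = 2·175 + 490 = 840
t_c = 7 > 0 so v_max = 70

d=840 v_max=70 a_max=14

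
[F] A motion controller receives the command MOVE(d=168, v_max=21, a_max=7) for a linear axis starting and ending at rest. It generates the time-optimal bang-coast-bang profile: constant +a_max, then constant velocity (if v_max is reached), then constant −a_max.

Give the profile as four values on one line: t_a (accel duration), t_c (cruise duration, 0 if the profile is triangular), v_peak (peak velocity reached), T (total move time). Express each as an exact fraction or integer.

vₘ²/aₘ = 21²/7 = 63
168 ≥ 63 ⇒ cruise phase
t_a = 21/7 = 3; v_peak = 21
d_cruise = 168 − 63 = 105; t_c = 105/21 = 5
T = 2·3 + 5 = 11

t_a=3 t_c=5 v_peak=21 T=11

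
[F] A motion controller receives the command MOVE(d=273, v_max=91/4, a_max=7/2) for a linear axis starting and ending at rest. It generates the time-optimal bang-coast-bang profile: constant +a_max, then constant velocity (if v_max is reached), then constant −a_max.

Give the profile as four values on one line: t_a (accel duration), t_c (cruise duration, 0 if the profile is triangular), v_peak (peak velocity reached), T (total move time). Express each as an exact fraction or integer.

v_max²/a_max = (91/4)²/(7/2) = 1183/8
273 ≥ 1183/8 → trapezoidal
t_a = (91/4)/(7/2) = 13/2; v_peak = 91/4
d_cruise = 273 − 1183/8 = 1001/8; t_c = (1001/8)/(91/4) = 11/2
T = 2·13/2 + 11/2 = 37/2

t_a=13/2 t_c=11/2 v_peak=91/4 T=37/2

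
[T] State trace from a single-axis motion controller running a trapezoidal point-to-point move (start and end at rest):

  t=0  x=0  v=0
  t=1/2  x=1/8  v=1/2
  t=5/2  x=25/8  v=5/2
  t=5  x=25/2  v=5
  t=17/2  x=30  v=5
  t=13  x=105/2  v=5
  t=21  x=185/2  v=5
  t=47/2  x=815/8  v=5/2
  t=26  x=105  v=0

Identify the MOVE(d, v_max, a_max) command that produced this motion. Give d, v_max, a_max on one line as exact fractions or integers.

final state: t=26, x=105, v=0 → d = 105
a_max = (1/2−0)/(1/2−0) = 1
max v = 5 over t∈[5,21] → v_max = 5
check: 5·(5+16) = 105 ✓

d=105 v_max=5 a_max=1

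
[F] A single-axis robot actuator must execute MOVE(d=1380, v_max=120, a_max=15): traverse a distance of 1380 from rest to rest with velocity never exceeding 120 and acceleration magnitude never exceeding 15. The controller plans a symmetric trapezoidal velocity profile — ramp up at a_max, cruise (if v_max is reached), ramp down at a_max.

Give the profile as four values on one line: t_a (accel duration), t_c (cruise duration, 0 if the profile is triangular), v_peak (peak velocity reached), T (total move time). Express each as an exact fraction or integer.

t_a=8 t_c=7/2 v_peak=120 T=39/2

(v_max)²/a_max = 120²/15 = 960
1380 ≥ 960 so v_max reached
t_a = 120/15 = 8; v_peak = 120
d_cruise = 1380 − 960 = 420; t_c = 420/120 = 7/2
T = 2·8 + 7/2 = 39/2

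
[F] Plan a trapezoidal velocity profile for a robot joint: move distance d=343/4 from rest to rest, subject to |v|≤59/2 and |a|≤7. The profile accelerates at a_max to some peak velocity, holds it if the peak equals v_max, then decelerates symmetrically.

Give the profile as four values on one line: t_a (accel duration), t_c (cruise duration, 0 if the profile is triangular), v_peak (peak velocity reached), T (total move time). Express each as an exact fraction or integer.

t_a=7/2 t_c=0 v_peak=49/2 T=7

vₘ²/aₘ = (59/2)²/7 = 3481/28
343/4 < 3481/28 ⇒ no cruise
v_peak = √(343/4·7) = √(2401/4) = 49/2
t_a = (49/2)/7 = 7/2; t_c = 0
T = 2·7/2 = 7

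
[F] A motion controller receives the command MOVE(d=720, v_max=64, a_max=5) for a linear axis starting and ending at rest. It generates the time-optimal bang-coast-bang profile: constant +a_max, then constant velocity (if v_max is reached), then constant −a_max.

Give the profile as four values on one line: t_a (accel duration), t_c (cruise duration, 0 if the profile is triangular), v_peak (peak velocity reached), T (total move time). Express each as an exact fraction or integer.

t_a=12 t_c=0 v_peak=60 T=24

(v_max)²/a_max = 64²/5 = 4096/5
720 < 4096/5 ⇒ no cruise
v_peak = √(720·5) = √3600 = 60
t_a = 60/5 = 12; t_c = 0
T = 2·12 = 24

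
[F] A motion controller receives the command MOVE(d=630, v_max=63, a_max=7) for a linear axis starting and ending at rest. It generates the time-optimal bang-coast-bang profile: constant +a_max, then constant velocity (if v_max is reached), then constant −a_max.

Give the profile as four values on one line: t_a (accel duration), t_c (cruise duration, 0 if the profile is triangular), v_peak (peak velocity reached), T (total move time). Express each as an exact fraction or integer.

t_a=9 t_c=1 v_peak=63 T=19

vₘ²/aₘ = 63²/7 = 567
630 ≥ 567 → trapezoidal
t_a = 63/7 = 9; v_peak = 63
d_cruise = 630 − 567 = 63; t_c = 63/63 = 1
T = 2·9 + 1 = 19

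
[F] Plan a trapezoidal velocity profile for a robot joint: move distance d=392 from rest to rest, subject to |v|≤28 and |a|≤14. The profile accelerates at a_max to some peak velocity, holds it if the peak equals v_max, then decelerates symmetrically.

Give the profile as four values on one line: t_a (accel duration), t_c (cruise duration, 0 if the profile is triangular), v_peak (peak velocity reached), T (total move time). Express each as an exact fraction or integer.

t_a=2 t_c=12 v_peak=28 T=16

v_max²/a_max = 28²/14 = 56
392 ≥ 56 → trapezoidal
t_a = 28/14 = 2; v_peak = 28
d_cruise = 392 − 56 = 336; t_c = 336/28 = 12
T = 2·2 + 12 = 16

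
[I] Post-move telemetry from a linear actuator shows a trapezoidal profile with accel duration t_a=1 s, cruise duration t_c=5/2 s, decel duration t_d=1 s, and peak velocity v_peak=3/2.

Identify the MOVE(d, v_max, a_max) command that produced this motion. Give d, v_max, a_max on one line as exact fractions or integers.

d=21/4 v_max=3/2 a_max=3/2

a_max = (3/2)/1 = 3/2
d_a = ½·3/2·1 = 3/4; d_c = 3/2·5/2 = 15/4
d = 2·3/4 + 15/4 = 21/4
t_c = 5/2 > 0 so v_max = 3/2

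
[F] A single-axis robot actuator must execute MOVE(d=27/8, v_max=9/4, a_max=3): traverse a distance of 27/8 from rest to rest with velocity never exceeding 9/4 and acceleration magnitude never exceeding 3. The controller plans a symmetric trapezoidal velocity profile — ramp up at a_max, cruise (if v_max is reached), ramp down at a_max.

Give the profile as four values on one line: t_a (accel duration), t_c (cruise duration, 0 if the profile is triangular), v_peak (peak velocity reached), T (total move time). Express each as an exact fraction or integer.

vₘ²/aₘ = (9/4)²/3 = 27/16
27/8 ≥ 27/16 so v_max reached
t_a = (9/4)/3 = 3/4; v_peak = 9/4
d_cruise = 27/8 − 27/16 = 27/16; t_c = (27/16)/(9/4) = 3/4
T = 2·3/4 + 3/4 = 9/4

t_a=3/4 t_c=3/4 v_peak=9/4 T=9/4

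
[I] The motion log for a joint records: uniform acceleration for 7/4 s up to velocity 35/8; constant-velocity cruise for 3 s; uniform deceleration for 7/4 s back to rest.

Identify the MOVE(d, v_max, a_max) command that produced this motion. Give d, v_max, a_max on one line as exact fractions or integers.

a_max = (35/8)/(7/4) = 5/2
d_a = ½·35/8·7/4 = 245/64; d_c = 35/8·3 = 105/8
d = 2·245/64 + 105/8 = 665/32
t_c = 3 > 0 so v_max = 35/8

d=665/32 v_max=35/8 a_max=5/2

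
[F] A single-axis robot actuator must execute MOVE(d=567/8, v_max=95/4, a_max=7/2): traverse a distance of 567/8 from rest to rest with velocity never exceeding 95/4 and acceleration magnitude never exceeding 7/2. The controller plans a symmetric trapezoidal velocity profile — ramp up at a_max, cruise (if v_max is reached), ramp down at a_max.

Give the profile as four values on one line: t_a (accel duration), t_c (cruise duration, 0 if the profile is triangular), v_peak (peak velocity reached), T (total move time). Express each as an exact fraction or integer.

t_a=9/2 t_c=0 v_peak=63/4 T=9

v_max²/a_max = (95/4)²/(7/2) = 9025/56
567/8 < 9025/56 ⇒ no cruise
v_peak = √(567/8·7/2) = √(3969/16) = 63/4
t_a = (63/4)/(7/2) = 9/2; t_c = 0
T = 2·9/2 = 9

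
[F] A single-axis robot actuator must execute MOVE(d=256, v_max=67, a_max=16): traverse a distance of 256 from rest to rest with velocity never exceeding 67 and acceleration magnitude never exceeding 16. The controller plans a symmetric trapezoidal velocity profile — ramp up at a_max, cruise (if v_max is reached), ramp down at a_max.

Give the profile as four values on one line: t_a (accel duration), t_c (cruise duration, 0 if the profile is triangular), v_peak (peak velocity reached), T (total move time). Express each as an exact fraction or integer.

vₘ²/aₘ = 67²/16 = 4489/16
256 < 4489/16 ⇒ no cruise
v_peak = √(256·16) = √4096 = 64
t_a = 64/16 = 4; t_c = 0
T = 2·4 = 8

t_a=4 t_c=0 v_peak=64 T=8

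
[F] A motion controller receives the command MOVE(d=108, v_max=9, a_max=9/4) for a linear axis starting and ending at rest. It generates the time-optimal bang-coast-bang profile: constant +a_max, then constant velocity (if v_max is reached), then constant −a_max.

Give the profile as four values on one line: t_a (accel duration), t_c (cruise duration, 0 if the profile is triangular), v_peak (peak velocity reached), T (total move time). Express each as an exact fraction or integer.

v_max²/a_max = 9²/(9/4) = 36
108 ≥ 36 ⇒ cruise phase
t_a = 9/(9/4) = 4; v_peak = 9
d_cruise = 108 − 36 = 72; t_c = 72/9 = 8
T = 2·4 + 8 = 16

t_a=4 t_c=8 v_peak=9 T=16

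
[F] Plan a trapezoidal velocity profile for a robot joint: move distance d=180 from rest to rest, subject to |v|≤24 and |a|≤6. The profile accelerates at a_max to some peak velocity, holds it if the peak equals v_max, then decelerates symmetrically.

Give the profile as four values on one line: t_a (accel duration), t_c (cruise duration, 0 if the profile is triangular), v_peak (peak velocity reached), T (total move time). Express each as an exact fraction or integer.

(v_max)²/a_max = 24²/6 = 96
180 ≥ 96 → trapezoidal
t_a = 24/6 = 4; v_peak = 24
d_cruise = 180 − 96 = 84; t_c = 84/24 = 7/2
T = 2·4 + 7/2 = 23/2

t_a=4 t_c=7/2 v_peak=24 T=23/2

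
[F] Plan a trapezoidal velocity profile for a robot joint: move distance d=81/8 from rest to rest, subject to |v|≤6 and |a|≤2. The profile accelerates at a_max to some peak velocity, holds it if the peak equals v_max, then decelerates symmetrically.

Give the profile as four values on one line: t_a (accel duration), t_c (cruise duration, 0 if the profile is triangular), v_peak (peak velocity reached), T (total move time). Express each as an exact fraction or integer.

vₘ²/aₘ = 6²/2 = 18
81/8 < 18 so t_c = 0
v_peak = √(81/8·2) = √(81/4) = 9/2
t_a = (9/2)/2 = 9/4; t_c = 0
T = 2·9/4 = 9/2

t_a=9/4 t_c=0 v_peak=9/2 T=9/2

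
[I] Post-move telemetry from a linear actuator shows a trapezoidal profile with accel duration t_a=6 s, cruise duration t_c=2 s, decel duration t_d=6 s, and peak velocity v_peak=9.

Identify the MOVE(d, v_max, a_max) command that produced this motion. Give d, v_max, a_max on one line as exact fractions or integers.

d=72 v_max=9 a_max=3/2

a_max = 9/6 = 3/2
d_a = ½·9·6 = 27; d_c = 9·2 = 18
d = 2·27 + 18 = 72
t_c = 2 > 0 so v_max = 9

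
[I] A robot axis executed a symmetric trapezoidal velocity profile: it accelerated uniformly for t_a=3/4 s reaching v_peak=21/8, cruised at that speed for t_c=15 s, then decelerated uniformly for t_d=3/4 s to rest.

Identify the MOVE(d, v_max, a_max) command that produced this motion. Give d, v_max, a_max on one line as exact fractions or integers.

a_max = (21/8)/(3/4) = 7/2
d_a = ½·21/8·3/4 = 63/64; d_c = 21/8·15 = 315/8
d = 2·63/64 + 315/8 = 1323/32
t_c = 15 > 0 → v_max = v_peak = 21/8

d=1323/32 v_max=21/8 a_max=7/2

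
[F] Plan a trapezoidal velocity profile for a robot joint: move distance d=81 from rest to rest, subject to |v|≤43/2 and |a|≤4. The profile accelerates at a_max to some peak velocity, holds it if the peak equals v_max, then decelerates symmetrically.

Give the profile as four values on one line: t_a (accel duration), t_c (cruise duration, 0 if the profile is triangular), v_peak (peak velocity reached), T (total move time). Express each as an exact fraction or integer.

v_max²/a_max = (43/2)²/4 = 1849/16
81 < 1849/16 → triangular
v_peak = √(81·4) = √324 = 18
t_a = 18/4 = 9/2; t_c = 0
T = 2·9/2 = 9

t_a=9/2 t_c=0 v_peak=18 T=9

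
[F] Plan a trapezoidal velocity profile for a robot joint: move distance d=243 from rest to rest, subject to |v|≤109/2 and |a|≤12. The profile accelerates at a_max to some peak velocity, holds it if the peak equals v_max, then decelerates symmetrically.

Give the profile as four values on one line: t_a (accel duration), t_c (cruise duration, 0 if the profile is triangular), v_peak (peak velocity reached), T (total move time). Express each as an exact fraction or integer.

t_a=9/2 t_c=0 v_peak=54 T=9

(v_max)²/a_max = (109/2)²/12 = 11881/48
243 < 11881/48 ⇒ no cruise
v_peak = √(243·12) = √2916 = 54
t_a = 54/12 = 9/2; t_c = 0
T = 2·9/2 = 9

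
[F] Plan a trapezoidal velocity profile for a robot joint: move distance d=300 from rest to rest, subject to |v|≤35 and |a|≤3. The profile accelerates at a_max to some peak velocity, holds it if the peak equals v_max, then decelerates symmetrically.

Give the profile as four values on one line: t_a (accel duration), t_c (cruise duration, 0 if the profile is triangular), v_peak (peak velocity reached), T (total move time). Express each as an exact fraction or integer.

vₘ²/aₘ = 35²/3 = 1225/3
300 < 1225/3 → triangular
v_peak = √(300·3) = √900 = 30
t_a = 30/3 = 10; t_c = 0
T = 2·10 = 20

t_a=10 t_c=0 v_peak=30 T=20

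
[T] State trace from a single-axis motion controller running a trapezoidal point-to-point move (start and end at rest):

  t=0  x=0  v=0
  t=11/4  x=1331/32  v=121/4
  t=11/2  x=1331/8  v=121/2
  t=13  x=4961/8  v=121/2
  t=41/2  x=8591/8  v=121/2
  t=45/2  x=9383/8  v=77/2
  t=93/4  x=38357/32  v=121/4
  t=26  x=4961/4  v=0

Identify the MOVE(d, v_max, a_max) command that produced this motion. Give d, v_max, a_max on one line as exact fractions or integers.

d=4961/4 v_max=121/2 a_max=11

final state: t=26, x=4961/4, v=0 → d = 4961/4
a_max = (121/4−0)/(11/4−0) = 11
max v = 121/2 over t∈[11/2,41/2] → v_max = 121/2
check: 121/2·(11/2+15) = 4961/4 ✓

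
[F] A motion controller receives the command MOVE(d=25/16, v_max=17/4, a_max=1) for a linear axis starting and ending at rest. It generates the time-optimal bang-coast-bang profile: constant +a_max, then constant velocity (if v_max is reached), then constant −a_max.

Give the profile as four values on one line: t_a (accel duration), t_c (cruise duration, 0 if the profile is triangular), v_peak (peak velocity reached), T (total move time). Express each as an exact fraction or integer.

(v_max)²/a_max = (17/4)²/1 = 289/16
25/16 < 289/16 → triangular
v_peak = √(25/16·1) = √(25/16) = 5/4
t_a = (5/4)/1 = 5/4; t_c = 0
T = 2·5/4 = 5/2

t_a=5/4 t_c=0 v_peak=5/4 T=5/2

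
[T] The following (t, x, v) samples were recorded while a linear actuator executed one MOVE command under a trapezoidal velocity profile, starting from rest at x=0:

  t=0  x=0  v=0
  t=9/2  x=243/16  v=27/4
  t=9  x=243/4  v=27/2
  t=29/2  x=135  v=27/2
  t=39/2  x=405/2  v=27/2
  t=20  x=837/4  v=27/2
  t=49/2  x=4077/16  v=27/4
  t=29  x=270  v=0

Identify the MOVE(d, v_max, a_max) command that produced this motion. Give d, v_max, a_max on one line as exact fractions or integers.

final state: t=29, x=270, v=0 → d = 270
a_max = (27/4−0)/(9/2−0) = 3/2
max v = 27/2 over t∈[9,20] → v_max = 27/2
check: 27/2·(9+11) = 270 ✓

d=270 v_max=27/2 a_max=3/2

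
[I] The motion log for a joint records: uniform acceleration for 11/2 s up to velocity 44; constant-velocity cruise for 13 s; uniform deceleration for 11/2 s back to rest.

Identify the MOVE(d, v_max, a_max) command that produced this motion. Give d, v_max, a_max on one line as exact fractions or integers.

a_max = 44/(11/2) = 8
d_a = ½·44·11/2 = 121; d_c = 44·13 = 572
d = 2·121 + 572 = 814
t_c = 13 > 0 ⇒ limit active, v_max = 44

d=814 v_max=44 a_max=8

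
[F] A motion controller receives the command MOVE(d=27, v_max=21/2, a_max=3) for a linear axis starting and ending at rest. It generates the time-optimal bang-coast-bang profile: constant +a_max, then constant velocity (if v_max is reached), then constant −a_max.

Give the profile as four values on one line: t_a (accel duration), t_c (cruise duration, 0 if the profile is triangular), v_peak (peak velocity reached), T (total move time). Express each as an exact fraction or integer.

t_a=3 t_c=0 v_peak=9 T=6

vₘ²/aₘ = (21/2)²/3 = 147/4
27 < 147/4 so t_c = 0
v_peak = √(27·3) = √81 = 9
t_a = 9/3 = 3; t_c = 0
T = 2·3 = 6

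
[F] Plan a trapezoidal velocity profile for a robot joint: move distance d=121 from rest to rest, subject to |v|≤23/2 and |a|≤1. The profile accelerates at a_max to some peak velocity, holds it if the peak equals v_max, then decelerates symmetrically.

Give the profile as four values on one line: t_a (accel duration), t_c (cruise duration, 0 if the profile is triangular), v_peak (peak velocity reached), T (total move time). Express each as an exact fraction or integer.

(v_max)²/a_max = (23/2)²/1 = 529/4
121 < 529/4 → triangular
v_peak = √(121·1) = √121 = 11
t_a = 11/1 = 11; t_c = 0
T = 2·11 = 22

t_a=11 t_c=0 v_peak=11 T=22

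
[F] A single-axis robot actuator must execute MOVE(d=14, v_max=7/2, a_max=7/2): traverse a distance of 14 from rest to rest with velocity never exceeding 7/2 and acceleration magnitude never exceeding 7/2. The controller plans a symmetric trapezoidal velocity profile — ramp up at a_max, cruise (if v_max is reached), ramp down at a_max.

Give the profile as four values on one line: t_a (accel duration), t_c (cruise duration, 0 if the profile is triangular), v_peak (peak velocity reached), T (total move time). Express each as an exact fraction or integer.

t_a=1 t_c=3 v_peak=7/2 T=5

vₘ²/aₘ = (7/2)²/(7/2) = 7/2
14 ≥ 7/2 → trapezoidal
t_a = (7/2)/(7/2) = 1; v_peak = 7/2
d_cruise = 14 − 7/2 = 21/2; t_c = (21/2)/(7/2) = 3
T = 2·1 + 3 = 5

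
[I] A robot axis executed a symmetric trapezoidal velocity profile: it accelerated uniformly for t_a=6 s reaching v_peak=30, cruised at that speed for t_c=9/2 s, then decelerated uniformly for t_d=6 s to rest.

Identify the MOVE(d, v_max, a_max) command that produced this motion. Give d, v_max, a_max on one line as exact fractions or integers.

a_max = 30/6 = 5
d_a = ½·30·6 = 90; d_c = 30·9/2 = 135
d = 2·90 + 135 = 315
t_c = 9/2 > 0 ⇒ limit active, v_max = 30

d=315 v_max=30 a_max=5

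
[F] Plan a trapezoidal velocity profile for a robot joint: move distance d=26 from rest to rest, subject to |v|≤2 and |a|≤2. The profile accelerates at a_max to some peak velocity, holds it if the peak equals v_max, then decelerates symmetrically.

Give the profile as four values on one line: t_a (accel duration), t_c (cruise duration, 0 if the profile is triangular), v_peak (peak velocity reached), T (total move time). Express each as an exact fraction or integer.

t_a=1 t_c=12 v_peak=2 T=14

vₘ²/aₘ = 2²/2 = 2
26 ≥ 2 so v_max reached
t_a = 2/2 = 1; v_peak = 2
d_cruise = 26 − 2 = 24; t_c = 24/2 = 12
T = 2·1 + 12 = 14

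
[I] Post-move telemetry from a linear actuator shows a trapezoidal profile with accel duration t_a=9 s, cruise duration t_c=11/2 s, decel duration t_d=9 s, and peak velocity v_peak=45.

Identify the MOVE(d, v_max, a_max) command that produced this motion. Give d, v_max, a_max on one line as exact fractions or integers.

a_max = 45/9 = 5
d_a = ½·45·9 = 405/2; d_c = 45·11/2 = 495/2
d = 2·405/2 + 495/2 = 1305/2
t_c = 11/2 > 0 so v_max = 45

d=1305/2 v_max=45 a_max=5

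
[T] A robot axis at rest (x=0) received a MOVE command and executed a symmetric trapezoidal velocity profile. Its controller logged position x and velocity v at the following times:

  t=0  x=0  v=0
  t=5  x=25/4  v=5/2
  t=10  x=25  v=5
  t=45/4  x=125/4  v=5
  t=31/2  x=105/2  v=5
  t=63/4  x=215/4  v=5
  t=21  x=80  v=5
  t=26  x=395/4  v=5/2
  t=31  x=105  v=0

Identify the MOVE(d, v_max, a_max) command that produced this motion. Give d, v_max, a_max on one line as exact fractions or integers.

final state: t=31, x=105, v=0 → d = 105
a_max = (5/2−0)/(5−0) = 1/2
max v = 5 over t∈[10,21] → v_max = 5
check: 5·(10+11) = 105 ✓

d=105 v_max=5 a_max=1/2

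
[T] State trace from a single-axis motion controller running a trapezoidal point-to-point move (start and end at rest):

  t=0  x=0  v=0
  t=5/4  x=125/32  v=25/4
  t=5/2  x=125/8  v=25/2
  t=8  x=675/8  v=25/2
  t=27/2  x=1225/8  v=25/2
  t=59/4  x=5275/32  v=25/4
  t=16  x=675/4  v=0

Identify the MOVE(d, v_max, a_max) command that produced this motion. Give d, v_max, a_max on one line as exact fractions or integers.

final state: t=16, x=675/4, v=0 → d = 675/4
a_max = (25/4−0)/(5/4−0) = 5
max v = 25/2 over t∈[5/2,27/2] → v_max = 25/2
check: 25/2·(5/2+11) = 675/4 ✓

d=675/4 v_max=25/2 a_max=5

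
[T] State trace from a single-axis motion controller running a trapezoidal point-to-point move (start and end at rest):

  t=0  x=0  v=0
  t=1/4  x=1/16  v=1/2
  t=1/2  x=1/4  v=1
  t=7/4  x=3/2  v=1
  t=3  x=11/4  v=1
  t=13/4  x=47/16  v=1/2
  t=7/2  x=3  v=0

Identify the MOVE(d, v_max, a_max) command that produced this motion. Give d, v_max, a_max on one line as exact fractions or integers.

d=3 v_max=1 a_max=2

final state: t=7/2, x=3, v=0 → d = 3
a_max = (1/2−0)/(1/4−0) = 2
max v = 1 over t∈[1/2,3] → v_max = 1
check: 1·(1/2+5/2) = 3 ✓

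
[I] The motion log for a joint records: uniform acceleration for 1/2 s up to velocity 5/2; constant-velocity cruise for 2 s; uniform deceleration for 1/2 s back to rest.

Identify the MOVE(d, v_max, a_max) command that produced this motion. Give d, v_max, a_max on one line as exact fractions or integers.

a_max = (5/2)/(1/2) = 5
d_a = ½·5/2·1/2 = 5/8; d_c = 5/2·2 = 5
d = 2·5/8 + 5 = 25/4
t_c = 2 > 0 → v_max = v_peak = 5/2

d=25/4 v_max=5/2 a_max=5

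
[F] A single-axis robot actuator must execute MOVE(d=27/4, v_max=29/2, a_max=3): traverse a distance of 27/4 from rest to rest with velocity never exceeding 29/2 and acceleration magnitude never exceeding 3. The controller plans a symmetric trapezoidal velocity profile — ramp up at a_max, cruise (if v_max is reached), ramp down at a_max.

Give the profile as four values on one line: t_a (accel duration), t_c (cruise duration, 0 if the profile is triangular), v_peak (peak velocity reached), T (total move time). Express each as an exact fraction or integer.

t_a=3/2 t_c=0 v_peak=9/2 T=3

vₘ²/aₘ = (29/2)²/3 = 841/12
27/4 < 841/12 so t_c = 0
v_peak = √(27/4·3) = √(81/4) = 9/2
t_a = (9/2)/3 = 3/2; t_c = 0
T = 2·3/2 = 3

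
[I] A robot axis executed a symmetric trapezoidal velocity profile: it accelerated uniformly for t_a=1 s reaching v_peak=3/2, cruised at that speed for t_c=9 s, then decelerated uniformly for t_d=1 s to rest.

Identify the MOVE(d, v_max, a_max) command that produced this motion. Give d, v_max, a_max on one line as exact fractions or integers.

d=15 v_max=3/2 a_max=3/2

a_max = (3/2)/1 = 3/2
d_a = ½·3/2·1 = 3/4; d_c = 3/2·9 = 27/2
d = 2·3/4 + 27/2 = 15
t_c = 9 > 0 so v_max = 3/2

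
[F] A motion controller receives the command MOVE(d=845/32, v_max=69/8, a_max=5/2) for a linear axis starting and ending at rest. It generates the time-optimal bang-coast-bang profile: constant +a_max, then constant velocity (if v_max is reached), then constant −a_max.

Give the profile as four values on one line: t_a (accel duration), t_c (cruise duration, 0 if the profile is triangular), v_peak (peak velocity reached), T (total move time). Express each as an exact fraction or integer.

v_max²/a_max = (69/8)²/(5/2) = 4761/160
845/32 < 4761/160 ⇒ no cruise
v_peak = √(845/32·5/2) = √(4225/64) = 65/8
t_a = (65/8)/(5/2) = 13/4; t_c = 0
T = 2·13/4 = 13/2

t_a=13/4 t_c=0 v_peak=65/8 T=13/2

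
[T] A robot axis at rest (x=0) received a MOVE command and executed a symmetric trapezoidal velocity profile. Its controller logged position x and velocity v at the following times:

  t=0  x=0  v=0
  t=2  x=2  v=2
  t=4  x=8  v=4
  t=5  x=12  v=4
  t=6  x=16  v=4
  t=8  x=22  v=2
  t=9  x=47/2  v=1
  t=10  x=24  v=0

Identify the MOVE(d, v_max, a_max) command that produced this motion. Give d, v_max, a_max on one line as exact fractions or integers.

final state: t=10, x=24, v=0 → d = 24
a_max = (2−0)/(2−0) = 1
max v = 4 over t∈[4,6] → v_max = 4
check: 4·(4+2) = 24 ✓

d=24 v_max=4 a_max=1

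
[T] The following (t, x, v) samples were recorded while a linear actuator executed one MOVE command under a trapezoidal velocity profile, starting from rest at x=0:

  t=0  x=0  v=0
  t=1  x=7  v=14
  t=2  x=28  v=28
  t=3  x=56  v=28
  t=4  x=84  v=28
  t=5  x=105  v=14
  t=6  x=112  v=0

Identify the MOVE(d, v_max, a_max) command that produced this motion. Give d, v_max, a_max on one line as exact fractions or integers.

d=112 v_max=28 a_max=14

final state: t=6, x=112, v=0 → d = 112
a_max = (14−0)/(1−0) = 14
max v = 28 over t∈[2,4] → v_max = 28
check: 28·(2+2) = 112 ✓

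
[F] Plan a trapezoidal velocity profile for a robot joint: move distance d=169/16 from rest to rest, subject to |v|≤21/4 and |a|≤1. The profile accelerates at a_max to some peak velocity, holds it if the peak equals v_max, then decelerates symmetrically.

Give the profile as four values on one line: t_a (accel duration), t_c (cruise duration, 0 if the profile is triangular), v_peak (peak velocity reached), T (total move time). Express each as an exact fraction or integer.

t_a=13/4 t_c=0 v_peak=13/4 T=13/2

v_max²/a_max = (21/4)²/1 = 441/16
169/16 < 441/16 so t_c = 0
v_peak = √(169/16·1) = √(169/16) = 13/4
t_a = (13/4)/1 = 13/4; t_c = 0
T = 2·13/4 = 13/2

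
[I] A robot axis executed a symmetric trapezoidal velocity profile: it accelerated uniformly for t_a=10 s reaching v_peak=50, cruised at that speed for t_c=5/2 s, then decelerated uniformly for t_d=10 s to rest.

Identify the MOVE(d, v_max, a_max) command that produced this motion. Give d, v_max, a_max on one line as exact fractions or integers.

a_max = 50/10 = 5
d_a = ½·50·10 = 250; d_c = 50·5/2 = 125
d = 2·250 + 125 = 625
t_c = 5/2 > 0 → v_max = v_peak = 50

d=625 v_max=50 a_max=5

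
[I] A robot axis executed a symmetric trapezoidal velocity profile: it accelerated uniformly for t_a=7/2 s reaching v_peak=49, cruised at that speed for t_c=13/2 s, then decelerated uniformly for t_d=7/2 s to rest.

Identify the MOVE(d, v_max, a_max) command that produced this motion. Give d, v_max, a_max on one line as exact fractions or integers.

d=490 v_max=49 a_max=14

a_max = 49/(7/2) = 14
d_a = ½·49·7/2 = 343/4; d_c = 49·13/2 = 637/2
d = 2·343/4 + 637/2 = 490
t_c = 13/2 > 0 → v_max = v_peak = 49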